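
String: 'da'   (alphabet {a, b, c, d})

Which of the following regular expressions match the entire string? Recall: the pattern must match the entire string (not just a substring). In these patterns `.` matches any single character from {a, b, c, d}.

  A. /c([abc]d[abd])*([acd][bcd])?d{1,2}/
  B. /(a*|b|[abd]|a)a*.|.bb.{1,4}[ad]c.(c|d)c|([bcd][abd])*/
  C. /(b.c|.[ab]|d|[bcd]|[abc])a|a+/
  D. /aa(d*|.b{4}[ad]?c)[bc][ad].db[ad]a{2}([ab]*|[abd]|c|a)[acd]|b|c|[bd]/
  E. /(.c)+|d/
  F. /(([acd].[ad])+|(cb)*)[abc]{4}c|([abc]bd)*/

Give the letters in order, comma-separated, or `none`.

B, C

A → no match — must start with 'c'
B → match
C → match
D → no match
E → no match
F → no match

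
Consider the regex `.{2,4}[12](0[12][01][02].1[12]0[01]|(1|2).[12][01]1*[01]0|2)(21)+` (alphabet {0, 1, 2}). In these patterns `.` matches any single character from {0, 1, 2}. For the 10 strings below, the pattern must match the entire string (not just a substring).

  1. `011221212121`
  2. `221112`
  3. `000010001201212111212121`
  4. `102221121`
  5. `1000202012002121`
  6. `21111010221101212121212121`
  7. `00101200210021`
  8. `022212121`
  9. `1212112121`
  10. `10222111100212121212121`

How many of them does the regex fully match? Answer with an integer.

3

1 → match
2 → no match — must end with `21`
3 → no match
4 → no match
5 → no match
6 → match
7 → no match
8 → no match
9 → no match
10 → match
Total matched: 3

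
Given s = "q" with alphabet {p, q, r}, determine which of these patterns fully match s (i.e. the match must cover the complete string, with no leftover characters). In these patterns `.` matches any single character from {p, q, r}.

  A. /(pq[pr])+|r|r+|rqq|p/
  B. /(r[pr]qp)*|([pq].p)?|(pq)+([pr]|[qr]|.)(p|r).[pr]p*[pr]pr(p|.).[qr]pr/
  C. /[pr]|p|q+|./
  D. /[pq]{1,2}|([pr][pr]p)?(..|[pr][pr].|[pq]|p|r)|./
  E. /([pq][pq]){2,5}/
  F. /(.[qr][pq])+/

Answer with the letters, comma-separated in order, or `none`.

C, D

A → no match
B → no match
C → match
D → match
E → no match
F → no match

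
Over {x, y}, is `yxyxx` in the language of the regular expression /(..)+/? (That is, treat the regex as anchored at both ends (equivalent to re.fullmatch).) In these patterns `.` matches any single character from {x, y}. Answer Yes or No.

No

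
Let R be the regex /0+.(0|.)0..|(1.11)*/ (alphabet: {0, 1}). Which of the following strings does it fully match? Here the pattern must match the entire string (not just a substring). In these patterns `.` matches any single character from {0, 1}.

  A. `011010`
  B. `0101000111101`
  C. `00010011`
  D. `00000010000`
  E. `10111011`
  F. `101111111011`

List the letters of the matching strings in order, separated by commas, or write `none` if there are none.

A, C, D, E, F

A. `011010` → match
B → no match
C. `00010011` → match
D. `00000010000` → match
E. `10111011` → match
F. `101111111011` → match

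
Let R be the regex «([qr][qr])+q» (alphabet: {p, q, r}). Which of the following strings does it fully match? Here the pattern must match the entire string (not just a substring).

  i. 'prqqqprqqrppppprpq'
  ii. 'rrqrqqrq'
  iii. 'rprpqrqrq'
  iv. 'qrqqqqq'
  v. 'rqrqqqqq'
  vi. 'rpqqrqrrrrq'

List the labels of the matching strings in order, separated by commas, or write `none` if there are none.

i → no match
ii → no match
iii → no match
iv → match
v → no match
vi → no match

iv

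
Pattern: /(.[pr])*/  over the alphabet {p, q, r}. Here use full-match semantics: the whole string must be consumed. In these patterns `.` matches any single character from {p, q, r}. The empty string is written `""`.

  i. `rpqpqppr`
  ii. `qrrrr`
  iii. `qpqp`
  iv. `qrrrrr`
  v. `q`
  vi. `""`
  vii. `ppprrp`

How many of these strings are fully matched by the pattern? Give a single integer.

5

i → match
ii → no match
iii → match
iv → match
v → no match
vi → match
vii → match
Total matched: 5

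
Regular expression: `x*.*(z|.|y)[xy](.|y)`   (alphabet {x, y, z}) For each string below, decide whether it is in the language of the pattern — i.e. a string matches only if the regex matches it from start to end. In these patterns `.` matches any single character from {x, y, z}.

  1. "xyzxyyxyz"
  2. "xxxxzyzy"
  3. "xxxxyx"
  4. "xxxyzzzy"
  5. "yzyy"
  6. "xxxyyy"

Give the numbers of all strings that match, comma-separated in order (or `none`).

1, 3, 5, 6

1 → match
2 → no match
3 → match
4 → no match
5 → match
6 → match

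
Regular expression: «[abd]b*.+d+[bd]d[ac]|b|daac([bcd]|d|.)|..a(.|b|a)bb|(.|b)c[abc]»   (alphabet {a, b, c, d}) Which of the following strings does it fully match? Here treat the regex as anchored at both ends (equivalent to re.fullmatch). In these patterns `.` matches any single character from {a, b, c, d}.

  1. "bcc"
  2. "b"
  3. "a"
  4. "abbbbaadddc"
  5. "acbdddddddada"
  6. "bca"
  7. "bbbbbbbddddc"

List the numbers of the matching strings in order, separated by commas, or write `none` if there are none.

1, 2, 4, 6, 7

1 → match
2 → match
3 → no match
4 → match
5 → no match
6 → match
7 → match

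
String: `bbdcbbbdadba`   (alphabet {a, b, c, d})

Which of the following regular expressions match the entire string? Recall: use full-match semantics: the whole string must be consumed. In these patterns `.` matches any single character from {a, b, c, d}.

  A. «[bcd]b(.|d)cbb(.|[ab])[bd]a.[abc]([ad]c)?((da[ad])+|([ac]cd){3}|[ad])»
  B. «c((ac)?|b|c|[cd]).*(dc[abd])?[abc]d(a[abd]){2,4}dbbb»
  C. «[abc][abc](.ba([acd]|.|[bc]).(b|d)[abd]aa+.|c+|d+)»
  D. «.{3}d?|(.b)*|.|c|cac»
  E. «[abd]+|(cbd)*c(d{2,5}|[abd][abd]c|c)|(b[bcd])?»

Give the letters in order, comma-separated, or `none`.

A → match
B → no match — must start with `c`
C → no match
D → no match
E → no match

A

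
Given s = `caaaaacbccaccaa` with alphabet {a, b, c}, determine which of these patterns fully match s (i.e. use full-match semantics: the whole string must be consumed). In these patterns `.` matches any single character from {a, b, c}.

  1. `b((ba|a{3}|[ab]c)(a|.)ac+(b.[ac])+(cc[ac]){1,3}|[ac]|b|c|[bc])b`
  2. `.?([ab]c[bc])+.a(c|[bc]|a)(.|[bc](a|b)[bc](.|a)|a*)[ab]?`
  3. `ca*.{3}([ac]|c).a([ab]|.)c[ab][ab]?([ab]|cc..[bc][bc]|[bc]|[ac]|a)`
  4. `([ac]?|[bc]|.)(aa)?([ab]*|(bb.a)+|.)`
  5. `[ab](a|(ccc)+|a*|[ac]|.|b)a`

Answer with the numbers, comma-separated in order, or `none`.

3

1 → no match — must start with `b`
2 → no match
3 → match
4 → no match
5 → no match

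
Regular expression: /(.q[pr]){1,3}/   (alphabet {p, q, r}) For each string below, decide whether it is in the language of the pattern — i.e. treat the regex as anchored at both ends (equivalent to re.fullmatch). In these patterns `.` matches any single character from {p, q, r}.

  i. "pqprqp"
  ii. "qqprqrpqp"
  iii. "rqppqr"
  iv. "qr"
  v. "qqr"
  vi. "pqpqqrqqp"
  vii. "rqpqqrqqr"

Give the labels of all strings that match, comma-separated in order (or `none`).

i, ii, iii, v, vi, vii

i → match
ii → match
iii → match
iv → no match
v → match
vi → match
vii → match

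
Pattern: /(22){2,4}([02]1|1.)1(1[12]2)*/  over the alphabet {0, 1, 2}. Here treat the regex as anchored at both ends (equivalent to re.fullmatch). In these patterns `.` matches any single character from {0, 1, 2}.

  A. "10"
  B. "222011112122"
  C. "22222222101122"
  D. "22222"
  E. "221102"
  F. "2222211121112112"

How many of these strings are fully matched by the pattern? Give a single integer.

A → no match — must start with "22"
B → no match
C → match
D → no match
E → no match
F → no match
Total matched: 1

1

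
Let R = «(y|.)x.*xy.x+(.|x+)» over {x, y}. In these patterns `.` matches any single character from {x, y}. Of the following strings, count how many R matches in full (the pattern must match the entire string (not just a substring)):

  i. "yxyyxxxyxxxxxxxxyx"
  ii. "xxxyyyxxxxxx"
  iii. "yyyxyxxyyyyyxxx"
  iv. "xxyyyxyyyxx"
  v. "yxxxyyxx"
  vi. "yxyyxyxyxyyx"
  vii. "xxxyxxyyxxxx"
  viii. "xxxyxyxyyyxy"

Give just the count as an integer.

i → no match
ii → no match
iii → no match
iv → no match
v → match
vi → no match
vii → match
viii → no match
Total matched: 2

2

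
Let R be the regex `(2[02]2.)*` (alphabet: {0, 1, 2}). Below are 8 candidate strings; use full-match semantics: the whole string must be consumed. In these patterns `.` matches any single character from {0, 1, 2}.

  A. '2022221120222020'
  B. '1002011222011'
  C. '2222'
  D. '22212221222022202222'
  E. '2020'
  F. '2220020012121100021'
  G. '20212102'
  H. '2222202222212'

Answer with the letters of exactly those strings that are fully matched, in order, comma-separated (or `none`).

A → no match
B → no match
C → match
D → match
E → match
F → no match
G → no match
H → no match

C, D, E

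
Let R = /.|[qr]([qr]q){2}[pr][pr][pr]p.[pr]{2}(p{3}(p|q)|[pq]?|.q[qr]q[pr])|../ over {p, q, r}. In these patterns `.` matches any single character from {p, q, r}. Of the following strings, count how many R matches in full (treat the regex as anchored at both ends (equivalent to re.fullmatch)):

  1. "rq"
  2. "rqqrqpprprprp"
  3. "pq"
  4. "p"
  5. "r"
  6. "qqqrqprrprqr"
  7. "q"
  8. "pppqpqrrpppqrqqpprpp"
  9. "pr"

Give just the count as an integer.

1 → match
2 → match
3 → match
4 → match
5 → match
6 → no match
7 → match
8 → no match
9 → match
Total matched: 7

7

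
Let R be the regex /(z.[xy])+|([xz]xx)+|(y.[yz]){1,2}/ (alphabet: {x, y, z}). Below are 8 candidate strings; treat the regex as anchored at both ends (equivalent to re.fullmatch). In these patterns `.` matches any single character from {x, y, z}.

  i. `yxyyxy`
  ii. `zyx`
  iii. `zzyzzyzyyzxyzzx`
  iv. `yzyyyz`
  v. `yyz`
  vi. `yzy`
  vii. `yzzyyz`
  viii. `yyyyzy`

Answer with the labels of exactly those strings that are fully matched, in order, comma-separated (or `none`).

i → match
ii → match
iii → match
iv → match
v → match
vi → match
vii → match
viii → match

i, ii, iii, iv, v, vi, vii, viii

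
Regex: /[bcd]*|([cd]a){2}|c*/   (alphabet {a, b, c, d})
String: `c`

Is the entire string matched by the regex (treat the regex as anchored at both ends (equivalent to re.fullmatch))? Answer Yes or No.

Yes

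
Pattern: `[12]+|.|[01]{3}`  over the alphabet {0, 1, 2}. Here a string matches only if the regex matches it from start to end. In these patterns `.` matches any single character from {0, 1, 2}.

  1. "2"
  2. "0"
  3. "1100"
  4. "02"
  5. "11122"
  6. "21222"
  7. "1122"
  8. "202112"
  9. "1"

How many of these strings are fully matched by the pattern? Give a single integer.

6

1 → match
2 → match
3 → no match
4 → no match
5 → match
6 → match
7 → match
8 → no match
9 → match
Total matched: 6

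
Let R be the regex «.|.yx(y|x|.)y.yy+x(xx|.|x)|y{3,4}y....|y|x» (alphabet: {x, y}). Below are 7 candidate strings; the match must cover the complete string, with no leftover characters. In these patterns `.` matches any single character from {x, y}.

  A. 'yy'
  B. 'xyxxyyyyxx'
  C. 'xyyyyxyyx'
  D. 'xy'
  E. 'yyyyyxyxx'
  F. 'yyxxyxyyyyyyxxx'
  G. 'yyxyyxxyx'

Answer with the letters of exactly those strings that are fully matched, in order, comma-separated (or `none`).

B, E, F

A → no match
B → match
C → no match
D → no match
E → match
F → match
G → no match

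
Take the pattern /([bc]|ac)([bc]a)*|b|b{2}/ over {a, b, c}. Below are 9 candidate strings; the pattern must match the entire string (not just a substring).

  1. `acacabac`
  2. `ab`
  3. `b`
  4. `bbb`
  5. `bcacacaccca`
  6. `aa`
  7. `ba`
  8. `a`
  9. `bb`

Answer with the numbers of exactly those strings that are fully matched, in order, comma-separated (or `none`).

1 → no match
2 → no match
3 → match
4 → no match
5 → no match
6 → no match
7 → no match
8 → no match
9 → match

3, 9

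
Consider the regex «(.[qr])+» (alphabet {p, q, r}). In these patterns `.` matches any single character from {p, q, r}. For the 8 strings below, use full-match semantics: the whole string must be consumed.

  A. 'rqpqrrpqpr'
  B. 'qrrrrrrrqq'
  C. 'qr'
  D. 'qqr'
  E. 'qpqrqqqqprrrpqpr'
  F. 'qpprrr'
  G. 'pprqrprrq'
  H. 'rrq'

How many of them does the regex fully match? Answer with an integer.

A → match
B → match
C → match
D → no match
E → no match
F → no match
G → no match
H → no match
Total matched: 3

3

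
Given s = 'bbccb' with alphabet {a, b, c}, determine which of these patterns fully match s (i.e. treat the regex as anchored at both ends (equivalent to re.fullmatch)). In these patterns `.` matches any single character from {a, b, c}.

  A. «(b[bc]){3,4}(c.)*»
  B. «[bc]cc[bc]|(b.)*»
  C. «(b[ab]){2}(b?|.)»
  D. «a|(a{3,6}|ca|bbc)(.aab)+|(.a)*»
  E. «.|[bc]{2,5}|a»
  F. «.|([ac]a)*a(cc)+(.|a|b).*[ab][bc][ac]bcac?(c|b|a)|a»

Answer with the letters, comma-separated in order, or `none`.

A → no match
B → no match
C → no match
D → no match
E → match
F → no match

E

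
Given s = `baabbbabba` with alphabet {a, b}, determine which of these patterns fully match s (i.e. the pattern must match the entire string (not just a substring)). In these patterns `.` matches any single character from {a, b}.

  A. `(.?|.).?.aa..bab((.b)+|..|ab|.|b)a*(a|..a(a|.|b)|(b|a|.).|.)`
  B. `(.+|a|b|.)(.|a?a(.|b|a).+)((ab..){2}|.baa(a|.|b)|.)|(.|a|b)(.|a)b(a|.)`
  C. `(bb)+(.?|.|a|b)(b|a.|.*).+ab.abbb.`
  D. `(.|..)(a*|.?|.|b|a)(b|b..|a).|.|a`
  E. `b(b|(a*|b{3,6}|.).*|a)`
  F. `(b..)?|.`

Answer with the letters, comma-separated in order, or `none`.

A, B, E

A → match
B → match
C → no match — must start with `bb`
D → no match
E → match
F → no match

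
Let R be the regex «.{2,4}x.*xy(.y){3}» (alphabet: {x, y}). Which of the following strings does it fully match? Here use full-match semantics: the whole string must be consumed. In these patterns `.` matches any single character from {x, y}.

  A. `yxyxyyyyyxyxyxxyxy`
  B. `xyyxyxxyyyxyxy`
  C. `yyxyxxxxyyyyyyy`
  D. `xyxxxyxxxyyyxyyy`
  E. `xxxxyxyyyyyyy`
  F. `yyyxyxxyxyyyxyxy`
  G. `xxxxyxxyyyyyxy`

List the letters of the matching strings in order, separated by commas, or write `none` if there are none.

B, C, D, E, F, G

A → no match
B → match
C → match
D → match
E → match
F → match
G → match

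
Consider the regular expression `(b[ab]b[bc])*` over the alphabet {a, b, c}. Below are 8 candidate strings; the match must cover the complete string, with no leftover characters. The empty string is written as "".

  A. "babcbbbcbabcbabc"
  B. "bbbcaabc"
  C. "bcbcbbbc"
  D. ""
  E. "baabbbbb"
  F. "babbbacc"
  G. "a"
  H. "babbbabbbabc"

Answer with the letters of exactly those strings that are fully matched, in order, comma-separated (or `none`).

A → match
B. "bbbcaabc" → no match
C. "bcbcbbbc" → no match
D. "" → match
E. "baabbbbb" → no match
F. "babbbacc" → no match
G. "a" → no match
H. "babbbabbbabc" → match

A, D, H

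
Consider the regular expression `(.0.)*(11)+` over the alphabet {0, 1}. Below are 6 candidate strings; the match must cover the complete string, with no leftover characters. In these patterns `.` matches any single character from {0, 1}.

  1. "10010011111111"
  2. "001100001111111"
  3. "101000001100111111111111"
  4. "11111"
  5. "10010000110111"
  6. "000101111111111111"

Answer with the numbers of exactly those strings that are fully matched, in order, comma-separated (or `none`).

1, 2, 3, 5, 6

1 → match
2 → match
3 → match
4. "11111" → no match
5 → match
6 → match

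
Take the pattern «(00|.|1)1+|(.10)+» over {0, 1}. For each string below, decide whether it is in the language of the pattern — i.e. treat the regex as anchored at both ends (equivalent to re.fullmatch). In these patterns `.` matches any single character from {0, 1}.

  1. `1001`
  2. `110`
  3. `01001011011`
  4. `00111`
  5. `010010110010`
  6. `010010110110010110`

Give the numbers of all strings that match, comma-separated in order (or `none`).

1 → no match
2 → match
3 → no match
4 → match
5 → match
6 → match

2, 4, 5, 6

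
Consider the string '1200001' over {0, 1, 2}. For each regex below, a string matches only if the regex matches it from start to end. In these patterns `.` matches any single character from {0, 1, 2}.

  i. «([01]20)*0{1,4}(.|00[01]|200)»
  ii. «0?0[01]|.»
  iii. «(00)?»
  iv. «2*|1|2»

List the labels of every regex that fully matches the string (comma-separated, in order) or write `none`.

i → match
ii → no match
iii → no match
iv → no match

i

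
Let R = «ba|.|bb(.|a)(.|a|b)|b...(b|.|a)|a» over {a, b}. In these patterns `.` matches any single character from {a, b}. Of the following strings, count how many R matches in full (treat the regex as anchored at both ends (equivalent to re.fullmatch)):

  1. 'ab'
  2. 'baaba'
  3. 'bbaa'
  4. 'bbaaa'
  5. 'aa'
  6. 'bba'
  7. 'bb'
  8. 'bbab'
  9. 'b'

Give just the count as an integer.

1 → no match
2 → match
3 → match
4 → match
5 → no match
6 → no match
7 → no match
8 → match
9 → match
Total matched: 5

5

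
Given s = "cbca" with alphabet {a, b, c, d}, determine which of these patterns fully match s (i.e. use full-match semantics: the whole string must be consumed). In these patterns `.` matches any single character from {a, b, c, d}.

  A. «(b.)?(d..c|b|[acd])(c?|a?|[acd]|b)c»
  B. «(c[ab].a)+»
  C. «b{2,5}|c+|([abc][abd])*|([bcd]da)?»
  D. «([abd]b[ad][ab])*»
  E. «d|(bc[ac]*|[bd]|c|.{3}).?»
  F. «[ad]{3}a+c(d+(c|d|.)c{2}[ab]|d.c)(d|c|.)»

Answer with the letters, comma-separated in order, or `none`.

A → no match — must end with "c"
B → match
C → match
D → no match
E → match
F → no match

B, C, E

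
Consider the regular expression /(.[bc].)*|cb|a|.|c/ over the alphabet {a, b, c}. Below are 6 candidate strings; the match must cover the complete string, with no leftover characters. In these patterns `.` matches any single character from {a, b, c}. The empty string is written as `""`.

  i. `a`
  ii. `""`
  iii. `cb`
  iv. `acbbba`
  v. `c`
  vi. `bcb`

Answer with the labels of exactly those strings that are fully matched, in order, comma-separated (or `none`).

i, ii, iii, iv, v, vi

i → match
ii → match
iii → match
iv → match
v → match
vi → match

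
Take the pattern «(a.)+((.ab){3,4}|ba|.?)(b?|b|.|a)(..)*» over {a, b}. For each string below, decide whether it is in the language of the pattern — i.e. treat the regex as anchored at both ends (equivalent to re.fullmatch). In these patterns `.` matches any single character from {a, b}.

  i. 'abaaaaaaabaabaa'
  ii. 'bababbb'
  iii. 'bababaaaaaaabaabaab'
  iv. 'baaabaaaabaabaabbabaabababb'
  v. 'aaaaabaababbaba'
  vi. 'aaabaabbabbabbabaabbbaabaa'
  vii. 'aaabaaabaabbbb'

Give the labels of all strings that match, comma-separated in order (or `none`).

i → match
ii → no match — must start with 'a'
iii → no match — must start with 'a'
iv → no match — must start with 'a'
v → match
vi → match
vii → match

i, v, vi, vii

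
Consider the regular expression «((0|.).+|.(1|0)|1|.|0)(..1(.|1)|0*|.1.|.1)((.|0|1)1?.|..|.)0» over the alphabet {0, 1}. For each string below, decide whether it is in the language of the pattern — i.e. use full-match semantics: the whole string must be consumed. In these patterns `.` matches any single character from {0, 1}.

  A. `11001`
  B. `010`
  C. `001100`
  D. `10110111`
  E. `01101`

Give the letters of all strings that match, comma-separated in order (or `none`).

B, C

A → no match — must end with `0`
B → match
C → match
D → no match — must end with `0`
E → no match — must end with `0`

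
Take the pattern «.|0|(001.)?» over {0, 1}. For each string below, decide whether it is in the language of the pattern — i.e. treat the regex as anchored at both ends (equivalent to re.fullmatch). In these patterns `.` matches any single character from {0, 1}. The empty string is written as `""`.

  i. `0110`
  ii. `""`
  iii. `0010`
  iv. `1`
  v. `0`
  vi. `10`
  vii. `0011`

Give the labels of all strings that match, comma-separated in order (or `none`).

ii, iii, iv, v, vii

i → no match
ii → match
iii → match
iv → match
v → match
vi → no match
vii → match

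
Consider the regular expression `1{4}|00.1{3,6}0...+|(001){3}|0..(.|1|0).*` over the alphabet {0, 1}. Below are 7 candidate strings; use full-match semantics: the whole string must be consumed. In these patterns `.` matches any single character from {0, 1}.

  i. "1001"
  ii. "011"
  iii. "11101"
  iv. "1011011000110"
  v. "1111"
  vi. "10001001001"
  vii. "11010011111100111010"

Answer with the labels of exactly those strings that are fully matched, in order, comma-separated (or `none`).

v

i → no match
ii → no match
iii → no match
iv → no match
v → match
vi → no match
vii → no match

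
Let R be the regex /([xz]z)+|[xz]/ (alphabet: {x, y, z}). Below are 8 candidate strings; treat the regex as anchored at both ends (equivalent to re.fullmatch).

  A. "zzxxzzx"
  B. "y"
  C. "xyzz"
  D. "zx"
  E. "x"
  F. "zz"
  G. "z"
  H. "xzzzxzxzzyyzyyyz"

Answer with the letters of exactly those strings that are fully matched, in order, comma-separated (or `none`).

A → no match
B → no match
C → no match
D → no match
E → match
F → match
G → match
H → no match

E, F, G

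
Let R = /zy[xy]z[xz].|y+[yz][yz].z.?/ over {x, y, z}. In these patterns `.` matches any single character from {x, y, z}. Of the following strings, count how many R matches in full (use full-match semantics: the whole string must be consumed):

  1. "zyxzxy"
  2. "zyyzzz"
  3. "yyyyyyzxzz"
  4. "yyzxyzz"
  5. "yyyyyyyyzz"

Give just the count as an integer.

4

1 → match
2 → match
3 → match
4 → no match
5 → match
Total matched: 4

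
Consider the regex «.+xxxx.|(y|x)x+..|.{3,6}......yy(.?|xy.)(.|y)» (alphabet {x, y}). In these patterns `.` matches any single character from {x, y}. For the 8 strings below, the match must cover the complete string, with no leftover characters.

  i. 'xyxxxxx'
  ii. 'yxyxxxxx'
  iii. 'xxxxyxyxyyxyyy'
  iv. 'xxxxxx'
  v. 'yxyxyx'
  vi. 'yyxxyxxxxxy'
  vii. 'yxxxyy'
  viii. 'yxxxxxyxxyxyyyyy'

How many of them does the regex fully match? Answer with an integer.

7

i. 'xyxxxxx' → match
ii. 'yxyxxxxx' → match
iii → match
iv. 'xxxxxx' → match
v. 'yxyxyx' → no match
vi. 'yyxxyxxxxxy' → match
vii. 'yxxxyy' → match
viii → match
Total matched: 7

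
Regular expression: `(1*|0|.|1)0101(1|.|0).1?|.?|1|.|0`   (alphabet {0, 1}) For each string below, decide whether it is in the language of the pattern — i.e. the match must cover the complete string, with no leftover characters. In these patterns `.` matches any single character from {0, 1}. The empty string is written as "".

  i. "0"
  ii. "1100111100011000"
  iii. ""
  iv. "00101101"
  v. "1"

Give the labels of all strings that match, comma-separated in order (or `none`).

i, iii, iv, v

i. "0" → match
ii → no match
iii. "" → match
iv. "00101101" → match
v. "1" → match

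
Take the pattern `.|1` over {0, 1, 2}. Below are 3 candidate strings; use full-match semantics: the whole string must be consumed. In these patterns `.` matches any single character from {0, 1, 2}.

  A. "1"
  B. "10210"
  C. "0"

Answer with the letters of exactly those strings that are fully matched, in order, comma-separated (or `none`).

A → match
B → no match
C → match

A, C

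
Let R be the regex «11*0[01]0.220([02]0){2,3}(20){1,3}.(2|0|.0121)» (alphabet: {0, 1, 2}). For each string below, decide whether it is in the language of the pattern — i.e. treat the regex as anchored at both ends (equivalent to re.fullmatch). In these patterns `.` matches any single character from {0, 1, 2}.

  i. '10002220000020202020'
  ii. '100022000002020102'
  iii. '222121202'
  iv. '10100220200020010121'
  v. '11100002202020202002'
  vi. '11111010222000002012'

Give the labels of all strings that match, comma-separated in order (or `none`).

i → match
ii → no match
iii → no match — must start with '1'
iv → match
v → match
vi → match

i, iv, v, vi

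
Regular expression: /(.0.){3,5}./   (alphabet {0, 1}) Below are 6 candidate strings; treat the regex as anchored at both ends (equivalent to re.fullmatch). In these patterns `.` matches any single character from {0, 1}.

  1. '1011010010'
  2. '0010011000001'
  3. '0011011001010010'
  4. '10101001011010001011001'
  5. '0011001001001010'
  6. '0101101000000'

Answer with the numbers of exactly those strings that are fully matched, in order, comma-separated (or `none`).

1 → match
2 → match
3 → match
4 → no match
5 → match
6 → no match

1, 2, 3, 5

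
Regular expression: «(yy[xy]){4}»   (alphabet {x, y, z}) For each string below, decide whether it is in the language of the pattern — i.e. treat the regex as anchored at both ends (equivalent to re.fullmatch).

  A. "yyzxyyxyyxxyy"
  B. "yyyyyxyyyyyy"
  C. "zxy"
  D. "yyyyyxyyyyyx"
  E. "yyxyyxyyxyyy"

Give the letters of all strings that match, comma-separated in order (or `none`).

B, D, E

A → no match
B → match
C → no match — must start with "yy"
D → match
E → match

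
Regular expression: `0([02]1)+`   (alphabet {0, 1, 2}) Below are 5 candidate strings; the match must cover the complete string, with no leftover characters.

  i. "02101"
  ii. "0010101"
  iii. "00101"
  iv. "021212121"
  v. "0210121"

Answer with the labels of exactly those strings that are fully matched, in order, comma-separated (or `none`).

i → match
ii → match
iii → match
iv → match
v → match

i, ii, iii, iv, v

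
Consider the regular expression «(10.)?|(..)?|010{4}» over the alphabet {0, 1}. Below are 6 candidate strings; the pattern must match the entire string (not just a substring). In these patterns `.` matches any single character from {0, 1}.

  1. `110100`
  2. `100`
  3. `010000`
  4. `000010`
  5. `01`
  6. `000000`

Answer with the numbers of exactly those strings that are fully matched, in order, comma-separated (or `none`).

2, 3, 5

1. `110100` → no match
2. `100` → match
3. `010000` → match
4. `000010` → no match
5. `01` → match
6. `000000` → no match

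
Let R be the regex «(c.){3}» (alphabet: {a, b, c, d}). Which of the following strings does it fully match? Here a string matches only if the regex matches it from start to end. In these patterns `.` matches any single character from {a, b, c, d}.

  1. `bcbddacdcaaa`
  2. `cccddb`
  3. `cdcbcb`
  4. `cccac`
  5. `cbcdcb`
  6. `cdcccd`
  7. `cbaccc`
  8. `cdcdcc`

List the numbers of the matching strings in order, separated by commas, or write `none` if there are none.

3, 5, 6, 8

1 → no match — must start with `c`
2 → no match
3 → match
4 → no match
5 → match
6 → match
7 → no match
8 → match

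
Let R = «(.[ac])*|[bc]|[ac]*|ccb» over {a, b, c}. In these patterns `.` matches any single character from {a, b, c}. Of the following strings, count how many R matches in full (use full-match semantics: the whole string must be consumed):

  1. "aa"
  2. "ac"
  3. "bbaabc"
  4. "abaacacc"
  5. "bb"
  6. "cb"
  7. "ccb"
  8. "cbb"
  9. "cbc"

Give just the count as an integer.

3

1. "aa" → match
2. "ac" → match
3. "bbaabc" → no match
4. "abaacacc" → no match
5. "bb" → no match
6. "cb" → no match
7. "ccb" → match
8. "cbb" → no match
9. "cbc" → no match
Total matched: 3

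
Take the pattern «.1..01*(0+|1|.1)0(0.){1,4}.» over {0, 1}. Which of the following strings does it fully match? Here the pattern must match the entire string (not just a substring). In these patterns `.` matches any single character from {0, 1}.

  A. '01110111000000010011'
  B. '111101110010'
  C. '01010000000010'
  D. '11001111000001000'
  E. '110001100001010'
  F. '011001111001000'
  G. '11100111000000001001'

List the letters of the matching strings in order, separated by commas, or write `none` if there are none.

B, C, E, F, G

A → no match
B. '111101110010' → match
C → match
D → no match
E → match
F → match
G → match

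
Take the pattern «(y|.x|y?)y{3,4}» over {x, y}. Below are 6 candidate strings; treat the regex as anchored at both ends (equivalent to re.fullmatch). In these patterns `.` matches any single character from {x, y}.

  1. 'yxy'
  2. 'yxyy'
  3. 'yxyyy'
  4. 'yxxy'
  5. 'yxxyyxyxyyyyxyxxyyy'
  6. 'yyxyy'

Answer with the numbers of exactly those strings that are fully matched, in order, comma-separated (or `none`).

1 → no match
2 → no match
3 → match
4 → no match
5 → no match
6 → no match

3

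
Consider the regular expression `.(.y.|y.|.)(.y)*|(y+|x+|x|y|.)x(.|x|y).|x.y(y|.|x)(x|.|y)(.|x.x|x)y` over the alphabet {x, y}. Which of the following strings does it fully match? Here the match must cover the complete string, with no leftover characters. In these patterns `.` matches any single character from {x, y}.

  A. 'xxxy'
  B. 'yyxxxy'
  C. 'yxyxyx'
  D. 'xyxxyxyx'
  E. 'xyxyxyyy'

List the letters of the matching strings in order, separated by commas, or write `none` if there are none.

A, E

A → match
B → no match
C → no match
D → no match
E → match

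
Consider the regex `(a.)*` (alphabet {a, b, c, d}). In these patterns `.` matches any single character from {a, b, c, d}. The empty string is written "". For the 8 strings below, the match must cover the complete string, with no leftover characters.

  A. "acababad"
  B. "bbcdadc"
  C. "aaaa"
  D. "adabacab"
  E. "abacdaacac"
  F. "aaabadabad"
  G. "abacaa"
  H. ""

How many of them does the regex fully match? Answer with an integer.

A. "acababad" → match
B. "bbcdadc" → no match
C. "aaaa" → match
D. "adabacab" → match
E. "abacdaacac" → no match
F. "aaabadabad" → match
G. "abacaa" → match
H. "" → match
Total matched: 6

6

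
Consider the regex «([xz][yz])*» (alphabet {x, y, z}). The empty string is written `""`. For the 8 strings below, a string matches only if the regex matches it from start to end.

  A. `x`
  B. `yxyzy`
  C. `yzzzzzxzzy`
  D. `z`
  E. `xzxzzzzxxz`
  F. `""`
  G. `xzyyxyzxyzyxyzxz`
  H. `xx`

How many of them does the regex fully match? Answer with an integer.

A → no match
B → no match
C → no match
D → no match
E → no match
F → match
G → no match
H → no match
Total matched: 1

1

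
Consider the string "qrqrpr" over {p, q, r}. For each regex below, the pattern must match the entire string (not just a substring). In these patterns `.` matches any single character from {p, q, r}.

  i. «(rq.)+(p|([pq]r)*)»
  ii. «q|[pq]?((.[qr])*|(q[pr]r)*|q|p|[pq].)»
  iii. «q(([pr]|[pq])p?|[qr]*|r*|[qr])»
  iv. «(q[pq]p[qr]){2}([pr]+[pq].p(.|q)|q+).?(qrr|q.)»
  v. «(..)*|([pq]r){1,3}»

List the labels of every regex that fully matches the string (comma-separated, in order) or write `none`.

i → no match — must start with "rq"
ii → match
iii → no match
iv → no match
v → match

ii, v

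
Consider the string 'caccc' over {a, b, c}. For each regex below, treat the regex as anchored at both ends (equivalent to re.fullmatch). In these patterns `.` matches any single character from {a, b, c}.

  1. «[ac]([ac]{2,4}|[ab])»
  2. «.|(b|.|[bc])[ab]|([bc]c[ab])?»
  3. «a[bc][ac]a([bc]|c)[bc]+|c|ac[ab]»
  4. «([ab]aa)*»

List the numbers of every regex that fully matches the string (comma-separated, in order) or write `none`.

1

1 → match
2 → no match
3 → no match
4 → no match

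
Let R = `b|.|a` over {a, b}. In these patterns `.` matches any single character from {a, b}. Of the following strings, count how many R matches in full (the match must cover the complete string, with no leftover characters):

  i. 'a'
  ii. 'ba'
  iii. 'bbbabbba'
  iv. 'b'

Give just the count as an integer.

2

i → match
ii → no match
iii → no match
iv → match
Total matched: 2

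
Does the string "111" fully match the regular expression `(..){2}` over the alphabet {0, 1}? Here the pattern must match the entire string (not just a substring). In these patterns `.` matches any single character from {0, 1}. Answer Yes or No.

No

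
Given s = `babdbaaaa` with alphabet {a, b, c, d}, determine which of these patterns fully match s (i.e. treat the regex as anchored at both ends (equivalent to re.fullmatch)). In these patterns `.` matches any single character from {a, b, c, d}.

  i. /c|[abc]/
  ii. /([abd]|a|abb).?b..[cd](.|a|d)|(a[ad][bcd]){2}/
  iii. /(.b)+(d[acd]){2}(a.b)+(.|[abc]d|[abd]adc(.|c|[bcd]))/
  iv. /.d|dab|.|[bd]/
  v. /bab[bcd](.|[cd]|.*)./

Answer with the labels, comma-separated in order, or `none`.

v

i → no match
ii → no match
iii → no match
iv → no match
v → match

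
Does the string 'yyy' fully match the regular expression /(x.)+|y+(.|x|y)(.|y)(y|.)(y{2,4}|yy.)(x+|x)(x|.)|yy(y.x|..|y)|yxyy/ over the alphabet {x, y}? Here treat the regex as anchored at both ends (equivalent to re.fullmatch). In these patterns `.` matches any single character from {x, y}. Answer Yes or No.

Yes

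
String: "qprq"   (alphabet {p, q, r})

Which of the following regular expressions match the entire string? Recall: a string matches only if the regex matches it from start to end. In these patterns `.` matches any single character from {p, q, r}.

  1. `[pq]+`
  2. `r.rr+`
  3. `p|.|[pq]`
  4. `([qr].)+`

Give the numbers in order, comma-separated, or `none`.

4

1 → no match
2 → no match — must start with "r"
3 → no match
4 → match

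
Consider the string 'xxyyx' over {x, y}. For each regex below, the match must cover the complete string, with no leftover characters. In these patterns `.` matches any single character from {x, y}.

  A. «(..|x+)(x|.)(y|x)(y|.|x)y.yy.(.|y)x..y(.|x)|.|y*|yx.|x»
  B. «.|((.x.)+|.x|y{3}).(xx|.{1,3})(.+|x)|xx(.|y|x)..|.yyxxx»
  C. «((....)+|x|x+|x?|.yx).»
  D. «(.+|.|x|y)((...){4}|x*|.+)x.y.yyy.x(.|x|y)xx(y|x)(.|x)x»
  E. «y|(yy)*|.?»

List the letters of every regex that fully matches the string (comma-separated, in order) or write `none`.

B, C

A → no match
B → match
C → match
D → no match
E → no match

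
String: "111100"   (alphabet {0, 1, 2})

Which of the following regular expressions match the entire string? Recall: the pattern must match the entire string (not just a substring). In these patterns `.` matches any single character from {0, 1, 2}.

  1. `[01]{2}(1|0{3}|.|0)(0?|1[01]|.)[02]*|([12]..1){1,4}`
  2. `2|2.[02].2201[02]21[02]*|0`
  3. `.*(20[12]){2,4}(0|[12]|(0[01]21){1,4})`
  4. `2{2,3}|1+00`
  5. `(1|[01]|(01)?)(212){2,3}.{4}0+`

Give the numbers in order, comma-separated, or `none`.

1 → match
2 → no match
3 → no match
4 → match
5 → no match

1, 4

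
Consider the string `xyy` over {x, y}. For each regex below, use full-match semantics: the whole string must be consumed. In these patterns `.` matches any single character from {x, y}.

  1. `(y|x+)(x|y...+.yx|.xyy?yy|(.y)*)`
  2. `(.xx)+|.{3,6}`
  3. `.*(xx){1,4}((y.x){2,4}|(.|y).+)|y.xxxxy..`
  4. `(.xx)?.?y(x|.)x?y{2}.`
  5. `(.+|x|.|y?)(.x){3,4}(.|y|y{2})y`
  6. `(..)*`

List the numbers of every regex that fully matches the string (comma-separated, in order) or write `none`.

1 → match
2 → match
3 → no match
4 → no match
5 → no match
6 → no match

1, 2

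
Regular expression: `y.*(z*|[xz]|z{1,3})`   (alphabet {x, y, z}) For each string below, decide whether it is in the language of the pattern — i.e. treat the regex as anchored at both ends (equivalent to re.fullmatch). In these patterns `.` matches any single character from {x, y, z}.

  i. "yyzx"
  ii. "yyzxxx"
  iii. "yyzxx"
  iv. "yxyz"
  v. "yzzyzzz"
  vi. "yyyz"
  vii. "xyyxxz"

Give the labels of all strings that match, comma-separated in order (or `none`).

i, ii, iii, iv, v, vi

i → match
ii → match
iii → match
iv → match
v → match
vi → match
vii → no match — must start with "y"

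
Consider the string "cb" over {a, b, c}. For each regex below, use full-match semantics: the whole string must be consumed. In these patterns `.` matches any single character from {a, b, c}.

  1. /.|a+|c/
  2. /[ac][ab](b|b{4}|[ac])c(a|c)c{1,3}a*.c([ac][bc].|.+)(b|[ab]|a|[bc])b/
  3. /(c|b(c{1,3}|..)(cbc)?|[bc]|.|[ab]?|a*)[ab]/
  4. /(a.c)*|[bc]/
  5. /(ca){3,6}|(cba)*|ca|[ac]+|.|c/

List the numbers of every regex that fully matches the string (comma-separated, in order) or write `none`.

3

1 → no match
2 → no match
3 → match
4 → no match
5 → no match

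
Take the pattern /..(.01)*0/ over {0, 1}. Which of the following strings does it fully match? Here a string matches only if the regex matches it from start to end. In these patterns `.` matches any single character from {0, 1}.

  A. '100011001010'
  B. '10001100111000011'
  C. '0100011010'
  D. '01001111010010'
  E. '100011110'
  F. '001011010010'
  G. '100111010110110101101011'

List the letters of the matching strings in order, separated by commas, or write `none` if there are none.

A → no match
B → no match — must end with '0'
C → no match
D → no match
E → no match
F → match
G → no match — must end with '0'

F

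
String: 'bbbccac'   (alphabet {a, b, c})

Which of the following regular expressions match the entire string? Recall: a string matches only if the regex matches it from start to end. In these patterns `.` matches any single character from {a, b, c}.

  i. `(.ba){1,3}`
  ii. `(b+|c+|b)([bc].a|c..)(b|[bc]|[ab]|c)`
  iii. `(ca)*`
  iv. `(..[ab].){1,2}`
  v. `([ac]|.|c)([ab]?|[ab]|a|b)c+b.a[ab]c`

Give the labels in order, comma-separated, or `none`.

ii

i → no match — must end with 'ba'
ii → match
iii → no match
iv → no match
v → no match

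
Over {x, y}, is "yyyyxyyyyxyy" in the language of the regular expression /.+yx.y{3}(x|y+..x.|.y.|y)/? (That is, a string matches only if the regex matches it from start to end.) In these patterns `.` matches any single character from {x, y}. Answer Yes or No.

Yes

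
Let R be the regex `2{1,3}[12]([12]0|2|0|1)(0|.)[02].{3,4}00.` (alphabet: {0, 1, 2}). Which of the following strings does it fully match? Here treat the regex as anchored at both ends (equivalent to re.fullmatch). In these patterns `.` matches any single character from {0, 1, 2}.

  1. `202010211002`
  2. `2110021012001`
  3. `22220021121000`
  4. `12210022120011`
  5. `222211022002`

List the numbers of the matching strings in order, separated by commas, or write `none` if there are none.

1. `202010211002` → no match
2 → match
3 → match
4 → no match — must start with `2`
5. `222211022002` → no match

2, 3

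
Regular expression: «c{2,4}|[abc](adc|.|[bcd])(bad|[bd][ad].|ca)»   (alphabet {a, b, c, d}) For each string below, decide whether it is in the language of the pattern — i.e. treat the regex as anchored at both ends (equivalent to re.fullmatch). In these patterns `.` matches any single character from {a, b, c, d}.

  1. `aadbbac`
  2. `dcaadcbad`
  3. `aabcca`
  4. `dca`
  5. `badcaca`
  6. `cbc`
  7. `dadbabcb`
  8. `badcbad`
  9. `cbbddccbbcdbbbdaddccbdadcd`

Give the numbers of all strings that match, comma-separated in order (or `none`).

8

1 → no match
2 → no match
3 → no match
4 → no match
5 → no match
6 → no match
7 → no match
8 → match
9 → no match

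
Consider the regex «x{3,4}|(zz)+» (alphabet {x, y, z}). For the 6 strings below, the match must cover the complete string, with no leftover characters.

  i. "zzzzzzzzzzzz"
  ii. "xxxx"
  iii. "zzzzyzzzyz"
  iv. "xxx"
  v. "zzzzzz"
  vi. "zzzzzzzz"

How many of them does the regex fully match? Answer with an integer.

5

i → match
ii → match
iii → no match
iv → match
v → match
vi → match
Total matched: 5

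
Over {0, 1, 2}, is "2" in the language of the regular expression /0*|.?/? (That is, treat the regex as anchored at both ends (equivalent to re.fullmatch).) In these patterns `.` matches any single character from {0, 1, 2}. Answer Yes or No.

Yes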